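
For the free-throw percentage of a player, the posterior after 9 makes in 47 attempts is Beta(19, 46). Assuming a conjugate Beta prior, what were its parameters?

Under Beta–binomial conjugacy the posterior parameters are (α+s, β+f).
Subtract the data counts: 19−9=10, 46−38=8.

Beta(10, 8)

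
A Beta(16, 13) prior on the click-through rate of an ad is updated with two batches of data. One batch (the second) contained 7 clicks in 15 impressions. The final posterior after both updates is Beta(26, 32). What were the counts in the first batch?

3 clicks and 11 non-clicks

Because Beta–binomial updating is additive in the counts, the combined data contributed (α_post−α_prior, β_post−β_prior) successes and failures.
Total across both batches: 26−16=10 clicks, 32−13=19 non-clicks.
Subtract the second batch: 10−7=3 clicks and 19−8=11 non-clicks.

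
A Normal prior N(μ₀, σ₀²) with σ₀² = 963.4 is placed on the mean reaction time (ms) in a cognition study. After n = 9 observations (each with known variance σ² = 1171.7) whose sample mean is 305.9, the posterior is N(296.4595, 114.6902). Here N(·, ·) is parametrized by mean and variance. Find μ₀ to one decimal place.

The posterior mean is a precision-weighted average: μ_n = (τ₀μ₀ + τ_data·x̄)/(τ₀+τ_data), with τ₀=1/σ₀² and τ_data=n/σ².
Here τ₀ = 1/963.4 = 0.001038 and τ_data = 9/1171.7 = 0.007681, so τ_n = 0.008719.
Rearranging for μ₀: μ₀ = (μ_n·τ_n − τ_data·x̄)/τ₀ = (296.4595·0.008719 − 0.007681·305.9) / 0.001038 = 0.235212/0.001038 ≈ 226.6.

μ₀ = 226.6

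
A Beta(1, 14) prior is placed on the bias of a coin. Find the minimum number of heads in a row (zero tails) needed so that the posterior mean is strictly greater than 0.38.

k = 8

After k heads and 0 tails the posterior is Beta(1+k, 14), with mean (1+k)/(1+14+k).
Set (1+k)/(15+k) > 0.38 and solve: k > (0.38·15 − 1)/(1 − 0.38) = 7.581.
The smallest integer exceeding 7.581 is 8, and checking k=8: (9)/(23) = 0.3913 > 0.38.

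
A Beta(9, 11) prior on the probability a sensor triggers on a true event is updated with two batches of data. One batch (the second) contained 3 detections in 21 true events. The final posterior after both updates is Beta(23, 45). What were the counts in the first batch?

11 detections and 16 misses

Because Beta–binomial updating is additive in the counts, the combined data contributed (α_post−α_prior, β_post−β_prior) successes and failures.
Total across both batches: 23−9=14 detections, 45−11=34 misses.
Subtract the second batch: 14−3=11 detections and 34−18=16 misses.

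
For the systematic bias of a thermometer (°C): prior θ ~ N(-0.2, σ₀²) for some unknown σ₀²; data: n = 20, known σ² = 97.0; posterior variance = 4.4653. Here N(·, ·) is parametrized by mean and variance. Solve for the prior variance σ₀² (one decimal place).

Posterior precision equals prior precision plus data precision: 1/σ_n² = 1/σ₀² + n/σ².
So 1/σ₀² = 1/4.4653 − 20/97.0 = 0.223949 − 0.206186 = 0.017763.
Hence σ₀² = 1/0.017763 ≈ 56.3.

σ₀² = 56.3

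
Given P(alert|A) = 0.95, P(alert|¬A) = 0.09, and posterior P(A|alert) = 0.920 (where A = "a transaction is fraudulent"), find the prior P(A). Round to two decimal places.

In odds form, posterior odds = prior odds × likelihood ratio, so prior odds = posterior odds ÷ LR.
Posterior odds = 0.920/(1−0.920) = 11.5000. LR = 0.95/0.09 = 10.5556.
Prior odds = 11.5000/10.5556 = 1.0895, so P(A) = 1.0895/(1+1.0895) ≈ 0.52.

P(A) = 0.52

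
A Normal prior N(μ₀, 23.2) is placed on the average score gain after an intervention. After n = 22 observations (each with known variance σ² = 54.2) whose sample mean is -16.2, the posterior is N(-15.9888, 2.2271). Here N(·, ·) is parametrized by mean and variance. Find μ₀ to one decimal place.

μ₀ = -14.0

With known observation variance, the Normal–Normal posterior has precision τ_n = τ₀ + n/σ² and mean μ_n = (τ₀μ₀ + (n/σ²)x̄)/τ_n.
Here τ₀ = 1/23.2 = 0.043103 and τ_data = 22/54.2 = 0.405904, so τ_n = 0.449007.
Rearranging for μ₀: μ₀ = (μ_n·τ_n − τ_data·x̄)/τ₀ = (-15.9888·0.449007 − 0.405904·-16.2) / 0.043103 = -0.603438/0.043103 ≈ -14.0.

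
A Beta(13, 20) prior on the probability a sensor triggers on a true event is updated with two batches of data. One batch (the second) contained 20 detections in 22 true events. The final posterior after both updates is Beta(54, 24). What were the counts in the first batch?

21 detections and 2 misses

Sequential conjugate updates are equivalent to a single update on the pooled data, so total successes = posterior α − prior α and total failures = posterior β − prior β.
Total across both batches: 54−13=41 detections, 24−20=4 misses.
Subtract the second batch: 41−20=21 detections and 4−2=2 misses.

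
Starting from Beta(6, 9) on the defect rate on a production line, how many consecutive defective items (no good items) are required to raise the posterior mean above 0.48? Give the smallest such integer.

k = 3

After k defective items and 0 good items the posterior is Beta(6+k, 9), with mean (6+k)/(6+9+k).
Set (6+k)/(15+k) > 0.48 and solve: k > (0.48·15 − 6)/(1 − 0.48) = 2.308.
The smallest integer exceeding 2.308 is 3, and checking k=3: (9)/(18) = 0.5000 > 0.48.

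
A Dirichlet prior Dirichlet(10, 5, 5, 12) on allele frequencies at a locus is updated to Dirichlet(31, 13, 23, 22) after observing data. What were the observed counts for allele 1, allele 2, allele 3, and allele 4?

For a Dirichlet(α) prior with multinomial counts c, the posterior is Dirichlet(α + c) componentwise.
Counts are posterior − prior componentwise: 31−10=21, 13−5=8, 23−5=18, 22−12=10.

counts (21, 8, 18, 10)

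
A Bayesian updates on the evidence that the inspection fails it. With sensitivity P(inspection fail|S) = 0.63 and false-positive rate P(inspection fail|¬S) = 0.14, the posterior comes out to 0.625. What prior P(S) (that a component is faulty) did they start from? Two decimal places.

In odds form, posterior odds = prior odds × likelihood ratio, so prior odds = posterior odds ÷ LR.
Posterior odds = 0.625/(1−0.625) = 1.6667. LR = 0.63/0.14 = 4.5000.
Prior odds = 1.6667/4.5000 = 0.3704, so P(S) = 0.3704/(1+0.3704) ≈ 0.27.

P(S) = 0.27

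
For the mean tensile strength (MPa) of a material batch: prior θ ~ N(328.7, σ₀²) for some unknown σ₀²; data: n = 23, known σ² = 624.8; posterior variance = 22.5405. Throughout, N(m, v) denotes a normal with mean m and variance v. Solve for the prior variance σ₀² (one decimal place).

Posterior precision equals prior precision plus data precision: 1/σ_n² = 1/σ₀² + n/σ².
So 1/σ₀² = 1/22.5405 − 23/624.8 = 0.044365 − 0.036812 = 0.007553.
Hence σ₀² = 1/0.007553 ≈ 132.4.

σ₀² = 132.4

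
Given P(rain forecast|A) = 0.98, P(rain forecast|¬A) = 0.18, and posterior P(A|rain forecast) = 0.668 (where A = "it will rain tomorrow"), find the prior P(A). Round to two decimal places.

P(A) = 0.27

In odds form, posterior odds = prior odds × likelihood ratio, so prior odds = posterior odds ÷ LR.
Posterior odds = 0.668/(1−0.668) = 2.0120. LR = 0.98/0.18 = 5.4444.
Prior odds = 2.0120/5.4444 = 0.3696, so P(A) = 0.3696/(1+0.3696) ≈ 0.27.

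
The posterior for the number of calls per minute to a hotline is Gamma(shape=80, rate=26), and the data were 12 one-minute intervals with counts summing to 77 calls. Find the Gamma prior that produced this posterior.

Gamma(shape=3, rate=14)

A Gamma(α, β) prior (rate parametrization) on a Poisson rate with n observations summing to S gives posterior Gamma(α+S, β+n).
So α = 80 − 77 = 3 and β = 26 − 12 = 14.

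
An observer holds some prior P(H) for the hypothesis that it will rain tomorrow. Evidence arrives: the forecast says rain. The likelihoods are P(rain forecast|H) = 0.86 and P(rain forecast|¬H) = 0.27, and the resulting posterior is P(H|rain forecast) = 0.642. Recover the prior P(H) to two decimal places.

Bayes' rule in odds form gives O(H|E) = O(H)·[P(E|H)/P(E|¬H)], hence O(H) = O(H|E)/LR.
Posterior odds = 0.642/(1−0.642) = 1.7933. LR = 0.86/0.27 = 3.1852.
Prior odds = 1.7933/3.1852 = 0.5630, so P(H) = 0.5630/(1+0.5630) ≈ 0.36.

P(H) = 0.36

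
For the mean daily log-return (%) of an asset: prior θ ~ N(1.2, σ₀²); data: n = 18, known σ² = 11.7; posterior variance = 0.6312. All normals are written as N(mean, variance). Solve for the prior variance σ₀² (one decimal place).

σ₀² = 21.8

Posterior precision equals prior precision plus data precision: 1/σ_n² = 1/σ₀² + n/σ².
So 1/σ₀² = 1/0.6312 − 18/11.7 = 1.584284 − 1.538462 = 0.045822.
Hence σ₀² = 1/0.045822 ≈ 21.8.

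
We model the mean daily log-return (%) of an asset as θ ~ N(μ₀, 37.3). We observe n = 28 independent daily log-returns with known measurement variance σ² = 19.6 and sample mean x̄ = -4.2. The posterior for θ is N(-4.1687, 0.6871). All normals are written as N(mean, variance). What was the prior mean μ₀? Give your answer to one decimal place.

With known observation variance, the Normal–Normal posterior has precision τ_n = τ₀ + n/σ² and mean μ_n = (τ₀μ₀ + (n/σ²)x̄)/τ_n.
Here τ₀ = 1/37.3 = 0.026810 and τ_data = 28/19.6 = 1.428571, so τ_n = 1.455381.
Rearranging for μ₀: μ₀ = (μ_n·τ_n − τ_data·x̄)/τ₀ = (-4.1687·1.455381 − 1.428571·-4.2) / 0.026810 = -0.067049/0.026810 ≈ -2.5.

μ₀ = -2.5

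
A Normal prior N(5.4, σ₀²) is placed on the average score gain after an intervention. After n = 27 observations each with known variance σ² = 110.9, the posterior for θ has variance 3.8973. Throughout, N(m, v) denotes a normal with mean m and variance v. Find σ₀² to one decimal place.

σ₀² = 76.2

Posterior precision equals prior precision plus data precision: 1/σ_n² = 1/σ₀² + n/σ².
So 1/σ₀² = 1/3.8973 − 27/110.9 = 0.256588 − 0.243463 = 0.013125.
Hence σ₀² = 1/0.013125 ≈ 76.2.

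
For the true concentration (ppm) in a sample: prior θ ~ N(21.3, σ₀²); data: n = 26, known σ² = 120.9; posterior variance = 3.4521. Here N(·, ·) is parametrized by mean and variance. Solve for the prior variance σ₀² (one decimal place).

Posterior precision equals prior precision plus data precision: 1/σ_n² = 1/σ₀² + n/σ².
So 1/σ₀² = 1/3.4521 − 26/120.9 = 0.289679 − 0.215054 = 0.074625.
Hence σ₀² = 1/0.074625 ≈ 13.4.

σ₀² = 13.4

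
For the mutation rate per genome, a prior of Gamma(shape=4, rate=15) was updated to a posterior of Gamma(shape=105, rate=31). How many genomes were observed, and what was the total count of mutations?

A Gamma(α, β) prior (rate parametrization) on a Poisson rate with n observations summing to S gives posterior Gamma(α+S, β+n).
Matching: Σxᵢ = 105 − 4 = 101 and n = 31 − 15 = 16.

n = 16 genomes with total 101 mutations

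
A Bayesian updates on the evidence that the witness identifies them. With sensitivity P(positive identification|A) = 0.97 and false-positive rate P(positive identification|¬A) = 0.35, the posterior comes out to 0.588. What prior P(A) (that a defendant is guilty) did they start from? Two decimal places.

P(A) = 0.34

Bayes' rule in odds form gives O(A|E) = O(A)·[P(E|A)/P(E|¬A)], hence O(A) = O(A|E)/LR.
Posterior odds = 0.588/(1−0.588) = 1.4272. LR = 0.97/0.35 = 2.7714.
Prior odds = 1.4272/2.7714 = 0.5150, so P(A) = 0.5150/(1+0.5150) ≈ 0.34.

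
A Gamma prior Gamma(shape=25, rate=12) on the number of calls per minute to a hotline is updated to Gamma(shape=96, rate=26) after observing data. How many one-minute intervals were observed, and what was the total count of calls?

Gamma–Poisson conjugacy: posterior shape = α + Σxᵢ, posterior rate = β + n.
Matching: Σxᵢ = 96 − 25 = 71 and n = 26 − 12 = 14.

n = 14 one-minute intervals with total 71 calls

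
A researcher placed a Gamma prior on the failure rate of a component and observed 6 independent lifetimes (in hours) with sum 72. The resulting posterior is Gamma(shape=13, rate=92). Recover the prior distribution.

Gamma–exponential conjugacy: posterior shape = α + n, posterior rate = β + Σtᵢ.
So α = 13 − 6 = 7 and β = 92 − 72 = 20.

Gamma(shape=7, rate=20)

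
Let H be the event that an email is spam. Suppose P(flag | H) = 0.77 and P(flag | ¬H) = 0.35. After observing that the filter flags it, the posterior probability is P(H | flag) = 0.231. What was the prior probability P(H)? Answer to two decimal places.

In odds form, posterior odds = prior odds × likelihood ratio, so prior odds = posterior odds ÷ LR.
Posterior odds = 0.231/(1−0.231) = 0.3004. LR = 0.77/0.35 = 2.2000.
Prior odds = 0.3004/2.2000 = 0.1365, so P(H) = 0.1365/(1+0.1365) ≈ 0.12.

P(H) = 0.12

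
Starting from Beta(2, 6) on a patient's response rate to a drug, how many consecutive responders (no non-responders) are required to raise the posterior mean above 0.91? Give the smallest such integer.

k = 59

After k responders and 0 non-responders the posterior is Beta(2+k, 6), with mean (2+k)/(2+6+k).
Set (2+k)/(8+k) > 0.91 and solve: k > (0.91·8 − 2)/(1 − 0.91) = 58.667.
The smallest integer exceeding 58.667 is 59.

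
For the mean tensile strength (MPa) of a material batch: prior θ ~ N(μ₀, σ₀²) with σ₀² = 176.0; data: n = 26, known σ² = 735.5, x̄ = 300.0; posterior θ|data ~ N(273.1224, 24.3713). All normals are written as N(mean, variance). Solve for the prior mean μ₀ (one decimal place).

μ₀ = 105.9

With known observation variance, the Normal–Normal posterior has precision τ_n = τ₀ + n/σ² and mean μ_n = (τ₀μ₀ + (n/σ²)x̄)/τ_n.
Here τ₀ = 1/176.0 = 0.005682 and τ_data = 26/735.5 = 0.035350, so τ_n = 0.041032.
Rearranging for μ₀: μ₀ = (μ_n·τ_n − τ_data·x̄)/τ₀ = (273.1224·0.041032 − 0.035350·300.0) / 0.005682 = 0.601758/0.005682 ≈ 105.9.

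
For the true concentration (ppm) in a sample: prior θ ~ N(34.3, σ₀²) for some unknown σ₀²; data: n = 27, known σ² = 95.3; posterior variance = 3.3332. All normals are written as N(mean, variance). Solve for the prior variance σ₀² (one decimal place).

For the Normal–Normal model with known σ², precisions add: τ_n = τ₀ + n/σ².
So 1/σ₀² = 1/3.3332 − 27/95.3 = 0.300012 − 0.283316 = 0.016696.
Hence σ₀² = 1/0.016696 ≈ 59.9.

σ₀² = 59.9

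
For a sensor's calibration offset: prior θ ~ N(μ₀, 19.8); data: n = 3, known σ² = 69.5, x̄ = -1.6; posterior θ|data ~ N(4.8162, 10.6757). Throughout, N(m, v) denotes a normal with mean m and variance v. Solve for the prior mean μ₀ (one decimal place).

The posterior mean is a precision-weighted average: μ_n = (τ₀μ₀ + τ_data·x̄)/(τ₀+τ_data), with τ₀=1/σ₀² and τ_data=n/σ².
Here τ₀ = 1/19.8 = 0.050505 and τ_data = 3/69.5 = 0.043165, so τ_n = 0.093670.
Rearranging for μ₀: μ₀ = (μ_n·τ_n − τ_data·x̄)/τ₀ = (4.8162·0.093670 − 0.043165·-1.6) / 0.050505 = 0.520197/0.050505 ≈ 10.3.

μ₀ = 10.3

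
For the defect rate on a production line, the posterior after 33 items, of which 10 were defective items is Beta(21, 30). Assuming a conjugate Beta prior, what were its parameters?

Under Beta–binomial conjugacy the posterior parameters are (a+s, b+f).
So a = 21 − 10 = 11 and b = 30 − 23 = 7.

Beta(11, 7)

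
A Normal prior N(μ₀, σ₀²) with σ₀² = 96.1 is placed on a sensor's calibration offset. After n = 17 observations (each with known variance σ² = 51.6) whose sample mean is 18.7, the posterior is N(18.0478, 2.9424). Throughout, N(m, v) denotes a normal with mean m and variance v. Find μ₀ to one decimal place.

μ₀ = -2.6

With known observation variance, the Normal–Normal posterior has precision τ_n = τ₀ + n/σ² and mean μ_n = (τ₀μ₀ + (n/σ²)x̄)/τ_n.
Here τ₀ = 1/96.1 = 0.010406 and τ_data = 17/51.6 = 0.329457, so τ_n = 0.339863.
Rearranging for μ₀: μ₀ = (μ_n·τ_n − τ_data·x̄)/τ₀ = (18.0478·0.339863 − 0.329457·18.7) / 0.010406 = -0.027066/0.010406 ≈ -2.6.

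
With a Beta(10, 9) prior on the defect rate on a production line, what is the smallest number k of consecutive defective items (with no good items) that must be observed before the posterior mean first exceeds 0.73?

After k defective items and 0 good items the posterior is Beta(10+k, 9), with mean (10+k)/(10+9+k).
Set (10+k)/(19+k) > 0.73 and solve: k > (0.73·19 − 10)/(1 − 0.73) = 14.333.
The smallest integer exceeding 14.333 is 15.

k = 15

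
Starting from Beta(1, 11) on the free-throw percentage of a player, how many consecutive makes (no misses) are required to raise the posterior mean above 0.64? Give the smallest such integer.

k = 19

After k makes and 0 misses the posterior is Beta(1+k, 11), with mean (1+k)/(1+11+k).
Set (1+k)/(12+k) > 0.64 and solve: k > (0.64·12 − 1)/(1 − 0.64) = 18.556.
The smallest integer exceeding 18.556 is 19.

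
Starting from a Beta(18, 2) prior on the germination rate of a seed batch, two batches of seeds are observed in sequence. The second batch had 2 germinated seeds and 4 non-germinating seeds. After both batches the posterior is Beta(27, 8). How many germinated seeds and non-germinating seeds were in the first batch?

7 germinated seeds and 2 non-germinating seeds

Sequential conjugate updates are equivalent to a single update on the pooled data, so total successes = posterior α − prior α and total failures = posterior β − prior β.
Total across both batches: 27−18=9 germinated seeds, 8−2=6 non-germinating seeds.
Subtract the second batch: 9−2=7 germinated seeds and 6−4=2 non-germinating seeds.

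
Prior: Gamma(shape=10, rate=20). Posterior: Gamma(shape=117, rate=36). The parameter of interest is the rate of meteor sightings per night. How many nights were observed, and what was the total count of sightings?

n = 16 nights with total 107 sightings

Gamma–Poisson conjugacy: posterior shape = α + Σxᵢ, posterior rate = β + n.
Matching: Σxᵢ = 117 − 10 = 107 and n = 36 − 20 = 16.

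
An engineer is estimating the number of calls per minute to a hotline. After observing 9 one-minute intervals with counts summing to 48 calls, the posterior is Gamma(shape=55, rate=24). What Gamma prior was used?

A Gamma(α, β) prior (rate parametrization) on a Poisson rate with n observations summing to S gives posterior Gamma(α+S, β+n).
So α = 55 − 48 = 7 and β = 24 − 9 = 15.

Gamma(shape=7, rate=15)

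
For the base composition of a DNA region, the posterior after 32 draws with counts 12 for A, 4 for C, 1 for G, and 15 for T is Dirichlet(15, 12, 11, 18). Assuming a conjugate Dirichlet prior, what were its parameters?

For a Dirichlet(α) prior with multinomial counts c, the posterior is Dirichlet(α + c) componentwise.
Subtract each count from the matching posterior parameter: 15−12=3, 12−4=8, 11−1=10, 18−15=3.

Dirichlet(3, 8, 10, 3)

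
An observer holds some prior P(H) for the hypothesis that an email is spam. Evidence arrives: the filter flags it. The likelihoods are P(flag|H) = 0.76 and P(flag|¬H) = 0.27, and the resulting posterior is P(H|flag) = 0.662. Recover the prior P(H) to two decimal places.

P(H) = 0.41

Bayes' rule in odds form gives O(H|E) = O(H)·[P(E|H)/P(E|¬H)], hence O(H) = O(H|E)/LR.
Posterior odds = 0.662/(1−0.662) = 1.9586. LR = 0.76/0.27 = 2.8148.
Prior odds = 1.9586/2.8148 = 0.6958, so P(H) = 0.6958/(1+0.6958) ≈ 0.41.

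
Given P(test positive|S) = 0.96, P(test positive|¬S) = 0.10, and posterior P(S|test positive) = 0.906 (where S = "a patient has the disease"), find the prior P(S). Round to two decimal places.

Bayes' rule in odds form gives O(S|E) = O(S)·[P(E|S)/P(E|¬S)], hence O(S) = O(S|E)/LR.
Posterior odds = 0.906/(1−0.906) = 9.6383. LR = 0.96/0.10 = 9.6000.
Prior odds = 9.6383/9.6000 = 1.0040, so P(S) = 1.0040/(1+1.0040) ≈ 0.50.

P(S) = 0.50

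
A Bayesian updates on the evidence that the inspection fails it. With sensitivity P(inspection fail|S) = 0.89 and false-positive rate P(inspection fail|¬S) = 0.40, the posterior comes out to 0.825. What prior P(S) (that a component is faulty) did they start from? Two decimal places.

In odds form, posterior odds = prior odds × likelihood ratio, so prior odds = posterior odds ÷ LR.
Posterior odds = 0.825/(1−0.825) = 4.7143. LR = 0.89/0.40 = 2.2250.
Prior odds = 4.7143/2.2250 = 2.1188, so P(S) = 2.1188/(1+2.1188) ≈ 0.68.

P(S) = 0.68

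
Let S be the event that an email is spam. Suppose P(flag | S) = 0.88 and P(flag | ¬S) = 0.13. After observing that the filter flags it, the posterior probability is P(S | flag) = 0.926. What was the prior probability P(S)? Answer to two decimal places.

P(S) = 0.65

In odds form, posterior odds = prior odds × likelihood ratio, so prior odds = posterior odds ÷ LR.
Posterior odds = 0.926/(1−0.926) = 12.5135. LR = 0.88/0.13 = 6.7692.
Prior odds = 12.5135/6.7692 = 1.8486, so P(S) = 1.8486/(1+1.8486) ≈ 0.65.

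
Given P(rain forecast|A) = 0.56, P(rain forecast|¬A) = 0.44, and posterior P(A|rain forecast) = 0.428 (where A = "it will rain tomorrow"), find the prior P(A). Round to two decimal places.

In odds form, posterior odds = prior odds × likelihood ratio, so prior odds = posterior odds ÷ LR.
Posterior odds = 0.428/(1−0.428) = 0.7483. LR = 0.56/0.44 = 1.2727.
Prior odds = 0.7483/1.2727 = 0.5880, so P(A) = 0.5880/(1+0.5880) ≈ 0.37.

P(A) = 0.37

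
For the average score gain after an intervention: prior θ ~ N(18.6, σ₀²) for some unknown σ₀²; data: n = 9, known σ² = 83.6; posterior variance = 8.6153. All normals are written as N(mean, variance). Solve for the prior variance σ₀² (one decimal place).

σ₀² = 118.8

Posterior precision equals prior precision plus data precision: 1/σ_n² = 1/σ₀² + n/σ².
So 1/σ₀² = 1/8.6153 − 9/83.6 = 0.116073 − 0.107656 = 0.008417.
Hence σ₀² = 1/0.008417 ≈ 118.8.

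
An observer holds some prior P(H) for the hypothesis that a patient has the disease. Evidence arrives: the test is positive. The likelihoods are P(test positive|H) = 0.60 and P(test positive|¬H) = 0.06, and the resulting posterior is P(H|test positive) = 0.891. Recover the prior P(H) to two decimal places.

P(H) = 0.45

Bayes' rule in odds form gives O(H|E) = O(H)·[P(E|H)/P(E|¬H)], hence O(H) = O(H|E)/LR.
Posterior odds = 0.891/(1−0.891) = 8.1743. LR = 0.60/0.06 = 10.0000.
Prior odds = 8.1743/10.0000 = 0.8174, so P(H) = 0.8174/(1+0.8174) ≈ 0.45.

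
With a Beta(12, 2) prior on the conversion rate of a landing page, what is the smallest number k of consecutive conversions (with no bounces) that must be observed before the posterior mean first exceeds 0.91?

k = 9

After k conversions and 0 bounces the posterior is Beta(12+k, 2), with mean (12+k)/(12+2+k).
Set (12+k)/(14+k) > 0.91 and solve: k > (0.91·14 − 12)/(1 − 0.91) = 8.222.
The smallest integer exceeding 8.222 is 9.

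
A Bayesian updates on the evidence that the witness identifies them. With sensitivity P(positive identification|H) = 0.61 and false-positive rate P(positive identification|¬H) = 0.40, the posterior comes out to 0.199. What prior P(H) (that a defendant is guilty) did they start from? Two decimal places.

P(H) = 0.14

Bayes' rule in odds form gives O(H|E) = O(H)·[P(E|H)/P(E|¬H)], hence O(H) = O(H|E)/LR.
Posterior odds = 0.199/(1−0.199) = 0.2484. LR = 0.61/0.40 = 1.5250.
Prior odds = 0.2484/1.5250 = 0.1629, so P(H) = 0.1629/(1+0.1629) ≈ 0.14.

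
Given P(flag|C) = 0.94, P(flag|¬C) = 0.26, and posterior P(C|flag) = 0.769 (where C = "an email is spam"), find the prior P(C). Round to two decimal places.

In odds form, posterior odds = prior odds × likelihood ratio, so prior odds = posterior odds ÷ LR.
Posterior odds = 0.769/(1−0.769) = 3.3290. LR = 0.94/0.26 = 3.6154.
Prior odds = 3.3290/3.6154 = 0.9208, so P(C) = 0.9208/(1+0.9208) ≈ 0.48.

P(C) = 0.48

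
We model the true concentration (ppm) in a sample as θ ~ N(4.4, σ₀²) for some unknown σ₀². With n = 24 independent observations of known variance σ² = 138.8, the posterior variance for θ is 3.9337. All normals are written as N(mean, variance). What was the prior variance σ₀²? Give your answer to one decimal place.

σ₀² = 12.3

For the Normal–Normal model with known σ², precisions add: τ_n = τ₀ + n/σ².
So 1/σ₀² = 1/3.9337 − 24/138.8 = 0.254214 − 0.172911 = 0.081303.
Hence σ₀² = 1/0.081303 ≈ 12.3.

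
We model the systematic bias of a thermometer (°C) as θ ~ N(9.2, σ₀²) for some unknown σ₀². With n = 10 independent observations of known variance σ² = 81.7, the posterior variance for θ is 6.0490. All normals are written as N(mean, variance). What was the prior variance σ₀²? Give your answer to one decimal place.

Posterior precision equals prior precision plus data precision: 1/σ_n² = 1/σ₀² + n/σ².
So 1/σ₀² = 1/6.0490 − 10/81.7 = 0.165317 − 0.122399 = 0.042918.
Hence σ₀² = 1/0.042918 ≈ 23.3.

σ₀² = 23.3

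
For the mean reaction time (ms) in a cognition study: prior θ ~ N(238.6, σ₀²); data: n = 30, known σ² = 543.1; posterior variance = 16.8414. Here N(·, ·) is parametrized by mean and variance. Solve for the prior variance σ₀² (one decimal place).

σ₀² = 241.6

For the Normal–Normal model with known σ², precisions add: τ_n = τ₀ + n/σ².
So 1/σ₀² = 1/16.8414 − 30/543.1 = 0.059377 − 0.055238 = 0.004139.
Hence σ₀² = 1/0.004139 ≈ 241.6.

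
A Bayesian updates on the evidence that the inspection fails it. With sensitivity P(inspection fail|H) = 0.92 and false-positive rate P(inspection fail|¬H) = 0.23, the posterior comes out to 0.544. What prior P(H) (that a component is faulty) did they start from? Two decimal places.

In odds form, posterior odds = prior odds × likelihood ratio, so prior odds = posterior odds ÷ LR.
Posterior odds = 0.544/(1−0.544) = 1.1930. LR = 0.92/0.23 = 4.0000.
Prior odds = 1.1930/4.0000 = 0.2983, so P(H) = 0.2983/(1+0.2983) ≈ 0.23.

P(H) = 0.23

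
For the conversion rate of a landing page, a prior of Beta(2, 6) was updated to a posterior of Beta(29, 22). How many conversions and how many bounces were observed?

27 conversions and 16 bounces

Beta is conjugate to the binomial likelihood: posterior = Beta(α+s, β+f).
Match parameters: s=29−2=27, f=22−6=16.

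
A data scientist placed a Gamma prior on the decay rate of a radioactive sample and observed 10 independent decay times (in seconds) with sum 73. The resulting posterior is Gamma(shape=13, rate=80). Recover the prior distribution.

Gamma(shape=3, rate=7)

Gamma–exponential conjugacy: posterior shape = α + n, posterior rate = β + Σtᵢ.
So α = 13 − 10 = 3 and β = 80 − 73 = 7.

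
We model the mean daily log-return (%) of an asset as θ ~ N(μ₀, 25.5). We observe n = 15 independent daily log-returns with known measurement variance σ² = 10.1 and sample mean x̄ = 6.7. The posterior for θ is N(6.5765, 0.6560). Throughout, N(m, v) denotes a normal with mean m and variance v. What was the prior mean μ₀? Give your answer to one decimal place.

With known observation variance, the Normal–Normal posterior has precision τ_n = τ₀ + n/σ² and mean μ_n = (τ₀μ₀ + (n/σ²)x̄)/τ_n.
Here τ₀ = 1/25.5 = 0.039216 and τ_data = 15/10.1 = 1.485149, so τ_n = 1.524365.
Rearranging for μ₀: μ₀ = (μ_n·τ_n − τ_data·x̄)/τ₀ = (6.5765·1.524365 − 1.485149·6.7) / 0.039216 = 0.074488/0.039216 ≈ 1.9.

μ₀ = 1.9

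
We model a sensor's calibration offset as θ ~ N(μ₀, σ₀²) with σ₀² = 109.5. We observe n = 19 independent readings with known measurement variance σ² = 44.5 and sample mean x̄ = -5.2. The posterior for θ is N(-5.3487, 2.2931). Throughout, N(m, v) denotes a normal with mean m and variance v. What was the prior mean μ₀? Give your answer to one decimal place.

μ₀ = -12.3

The posterior mean is a precision-weighted average: μ_n = (τ₀μ₀ + τ_data·x̄)/(τ₀+τ_data), with τ₀=1/σ₀² and τ_data=n/σ².
Here τ₀ = 1/109.5 = 0.009132 and τ_data = 19/44.5 = 0.426966, so τ_n = 0.436098.
Rearranging for μ₀: μ₀ = (μ_n·τ_n − τ_data·x̄)/τ₀ = (-5.3487·0.436098 − 0.426966·-5.2) / 0.009132 = -0.112334/0.009132 ≈ -12.3.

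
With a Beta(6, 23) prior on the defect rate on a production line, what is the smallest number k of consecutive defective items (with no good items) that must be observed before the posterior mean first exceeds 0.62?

k = 32

After k defective items and 0 good items the posterior is Beta(6+k, 23), with mean (6+k)/(6+23+k).
Set (6+k)/(29+k) > 0.62 and solve: k > (0.62·29 − 6)/(1 − 0.62) = 31.526.
The smallest integer exceeding 31.526 is 32.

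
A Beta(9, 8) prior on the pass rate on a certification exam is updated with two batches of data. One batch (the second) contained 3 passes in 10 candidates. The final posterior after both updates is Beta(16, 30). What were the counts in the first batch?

Sequential conjugate updates are equivalent to a single update on the pooled data, so total successes = posterior α − prior α and total failures = posterior β − prior β.
Total across both batches: 16−9=7 passes, 30−8=22 failures.
Subtract the second batch: 7−3=4 passes and 22−7=15 failures.

4 passes and 15 failures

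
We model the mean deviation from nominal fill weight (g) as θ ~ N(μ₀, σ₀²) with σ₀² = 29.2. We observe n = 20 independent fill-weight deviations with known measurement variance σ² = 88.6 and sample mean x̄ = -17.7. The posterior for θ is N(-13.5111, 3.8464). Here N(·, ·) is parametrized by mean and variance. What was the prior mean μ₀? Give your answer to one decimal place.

The posterior mean is a precision-weighted average: μ_n = (τ₀μ₀ + τ_data·x̄)/(τ₀+τ_data), with τ₀=1/σ₀² and τ_data=n/σ².
Here τ₀ = 1/29.2 = 0.034247 and τ_data = 20/88.6 = 0.225734, so τ_n = 0.259981.
Rearranging for μ₀: μ₀ = (μ_n·τ_n − τ_data·x̄)/τ₀ = (-13.5111·0.259981 − 0.225734·-17.7) / 0.034247 = 0.482863/0.034247 ≈ 14.1.

μ₀ = 14.1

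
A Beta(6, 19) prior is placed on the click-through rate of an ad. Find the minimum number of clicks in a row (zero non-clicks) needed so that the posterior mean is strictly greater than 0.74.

After k clicks and 0 non-clicks the posterior is Beta(6+k, 19), with mean (6+k)/(6+19+k).
Set (6+k)/(25+k) > 0.74 and solve: k > (0.74·25 − 6)/(1 − 0.74) = 48.077.
The smallest integer exceeding 48.077 is 49.

k = 49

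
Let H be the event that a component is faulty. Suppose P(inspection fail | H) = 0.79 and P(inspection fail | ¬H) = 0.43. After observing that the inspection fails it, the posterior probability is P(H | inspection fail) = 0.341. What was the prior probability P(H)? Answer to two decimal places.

Bayes' rule in odds form gives O(H|E) = O(H)·[P(E|H)/P(E|¬H)], hence O(H) = O(H|E)/LR.
Posterior odds = 0.341/(1−0.341) = 0.5175. LR = 0.79/0.43 = 1.8372.
Prior odds = 0.5175/1.8372 = 0.2817, so P(H) = 0.2817/(1+0.2817) ≈ 0.22.

P(H) = 0.22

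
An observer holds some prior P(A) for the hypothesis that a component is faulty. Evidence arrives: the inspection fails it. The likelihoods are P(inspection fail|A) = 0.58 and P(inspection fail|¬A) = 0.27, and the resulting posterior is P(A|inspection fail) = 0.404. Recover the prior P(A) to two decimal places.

P(A) = 0.24

In odds form, posterior odds = prior odds × likelihood ratio, so prior odds = posterior odds ÷ LR.
Posterior odds = 0.404/(1−0.404) = 0.6779. LR = 0.58/0.27 = 2.1481.
Prior odds = 0.6779/2.1481 = 0.3156, so P(A) = 0.3156/(1+0.3156) ≈ 0.24.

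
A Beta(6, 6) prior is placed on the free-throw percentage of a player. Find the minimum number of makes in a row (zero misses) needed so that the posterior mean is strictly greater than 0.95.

After k makes and 0 misses the posterior is Beta(6+k, 6), with mean (6+k)/(6+6+k).
Set (6+k)/(12+k) > 0.95 and solve: k > (0.95·12 − 6)/(1 − 0.95) = 108.000.
The smallest integer exceeding 108.000 is 109, and checking k=109: (115)/(121) = 0.9504 > 0.95.

k = 109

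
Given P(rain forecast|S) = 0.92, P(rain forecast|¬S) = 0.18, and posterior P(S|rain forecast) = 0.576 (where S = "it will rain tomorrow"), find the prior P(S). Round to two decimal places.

In odds form, posterior odds = prior odds × likelihood ratio, so prior odds = posterior odds ÷ LR.
Posterior odds = 0.576/(1−0.576) = 1.3585. LR = 0.92/0.18 = 5.1111.
Prior odds = 1.3585/5.1111 = 0.2658, so P(S) = 0.2658/(1+0.2658) ≈ 0.21.

P(S) = 0.21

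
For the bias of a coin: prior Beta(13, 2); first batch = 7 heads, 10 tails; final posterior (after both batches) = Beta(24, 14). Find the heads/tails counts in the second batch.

4 heads and 2 tails

Because Beta–binomial updating is additive in the counts, the combined data contributed (α_post−α_prior, β_post−β_prior) successes and failures.
Total across both batches: 24−13=11 heads, 14−2=12 tails.
Subtract the first batch: 11−7=4 heads and 12−10=2 tails.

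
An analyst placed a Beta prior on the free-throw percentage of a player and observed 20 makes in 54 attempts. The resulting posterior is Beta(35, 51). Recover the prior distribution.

Beta(15, 17)

Under Beta–binomial conjugacy the posterior parameters are (a+s, b+f).
So a = 35 − 20 = 15 and b = 51 − 34 = 17.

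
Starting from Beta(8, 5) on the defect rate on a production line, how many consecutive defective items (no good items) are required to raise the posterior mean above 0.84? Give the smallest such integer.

After k defective items and 0 good items the posterior is Beta(8+k, 5), with mean (8+k)/(8+5+k).
Set (8+k)/(13+k) > 0.84 and solve: k > (0.84·13 − 8)/(1 − 0.84) = 18.250.
The smallest integer exceeding 18.250 is 19, and checking k=19: (27)/(32) = 0.8438 > 0.84.

k = 19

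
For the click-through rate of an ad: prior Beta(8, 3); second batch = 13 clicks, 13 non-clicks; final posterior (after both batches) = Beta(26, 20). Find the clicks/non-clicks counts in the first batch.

5 clicks and 4 non-clicks

Sequential conjugate updates are equivalent to a single update on the pooled data, so total successes = posterior α − prior α and total failures = posterior β − prior β.
Total across both batches: 26−8=18 clicks, 20−3=17 non-clicks.
Subtract the second batch: 18−13=5 clicks and 17−13=4 non-clicks.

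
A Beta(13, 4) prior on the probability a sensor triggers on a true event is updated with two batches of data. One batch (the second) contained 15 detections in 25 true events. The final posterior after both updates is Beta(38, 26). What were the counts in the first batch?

10 detections and 12 misses

Sequential conjugate updates are equivalent to a single update on the pooled data, so total successes = posterior α − prior α and total failures = posterior β − prior β.
Total across both batches: 38−13=25 detections, 26−4=22 misses.
Subtract the second batch: 25−15=10 detections and 22−10=12 misses.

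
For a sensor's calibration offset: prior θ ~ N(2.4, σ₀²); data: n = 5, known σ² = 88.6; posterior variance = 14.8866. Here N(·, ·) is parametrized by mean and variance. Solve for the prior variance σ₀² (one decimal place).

For the Normal–Normal model with known σ², precisions add: τ_n = τ₀ + n/σ².
So 1/σ₀² = 1/14.8866 − 5/88.6 = 0.067175 − 0.056433 = 0.010742.
Hence σ₀² = 1/0.010742 ≈ 93.1.

σ₀² = 93.1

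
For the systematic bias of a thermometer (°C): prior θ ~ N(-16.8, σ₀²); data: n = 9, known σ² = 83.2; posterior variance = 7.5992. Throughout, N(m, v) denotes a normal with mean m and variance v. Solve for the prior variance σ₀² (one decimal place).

σ₀² = 42.7

For the Normal–Normal model with known σ², precisions add: τ_n = τ₀ + n/σ².
So 1/σ₀² = 1/7.5992 − 9/83.2 = 0.131593 − 0.108173 = 0.023420.
Hence σ₀² = 1/0.023420 ≈ 42.7.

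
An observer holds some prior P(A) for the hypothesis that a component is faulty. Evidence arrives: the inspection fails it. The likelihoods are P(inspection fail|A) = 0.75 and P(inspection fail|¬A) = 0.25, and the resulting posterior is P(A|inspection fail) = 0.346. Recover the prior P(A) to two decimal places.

P(A) = 0.15

Bayes' rule in odds form gives O(A|E) = O(A)·[P(E|A)/P(E|¬A)], hence O(A) = O(A|E)/LR.
Posterior odds = 0.346/(1−0.346) = 0.5291. LR = 0.75/0.25 = 3.0000.
Prior odds = 0.5291/3.0000 = 0.1764, so P(A) = 0.1764/(1+0.1764) ≈ 0.15.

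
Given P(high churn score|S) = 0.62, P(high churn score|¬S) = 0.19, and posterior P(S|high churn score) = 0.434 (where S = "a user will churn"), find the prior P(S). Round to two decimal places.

P(S) = 0.19

In odds form, posterior odds = prior odds × likelihood ratio, so prior odds = posterior odds ÷ LR.
Posterior odds = 0.434/(1−0.434) = 0.7668. LR = 0.62/0.19 = 3.2632.
Prior odds = 0.7668/3.2632 = 0.2350, so P(S) = 0.2350/(1+0.2350) ≈ 0.19.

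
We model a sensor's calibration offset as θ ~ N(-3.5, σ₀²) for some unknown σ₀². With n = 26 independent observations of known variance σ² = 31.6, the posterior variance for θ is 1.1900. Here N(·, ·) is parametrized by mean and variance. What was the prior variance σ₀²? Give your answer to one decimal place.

σ₀² = 57.0

Posterior precision equals prior precision plus data precision: 1/σ_n² = 1/σ₀² + n/σ².
So 1/σ₀² = 1/1.1900 − 26/31.6 = 0.840336 − 0.822785 = 0.017551.
Hence σ₀² = 1/0.017551 ≈ 57.0.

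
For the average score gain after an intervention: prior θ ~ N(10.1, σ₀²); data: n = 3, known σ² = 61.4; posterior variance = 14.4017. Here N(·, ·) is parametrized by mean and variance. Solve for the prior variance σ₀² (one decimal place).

Posterior precision equals prior precision plus data precision: 1/σ_n² = 1/σ₀² + n/σ².
So 1/σ₀² = 1/14.4017 − 3/61.4 = 0.069436 − 0.048860 = 0.020576.
Hence σ₀² = 1/0.020576 ≈ 48.6.

σ₀² = 48.6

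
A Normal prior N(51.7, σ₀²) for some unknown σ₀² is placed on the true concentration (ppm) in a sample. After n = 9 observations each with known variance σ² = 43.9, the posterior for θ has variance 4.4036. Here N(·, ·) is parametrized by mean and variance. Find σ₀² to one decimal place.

σ₀² = 45.3

For the Normal–Normal model with known σ², precisions add: τ_n = τ₀ + n/σ².
So 1/σ₀² = 1/4.4036 − 9/43.9 = 0.227087 − 0.205011 = 0.022076.
Hence σ₀² = 1/0.022076 ≈ 45.3.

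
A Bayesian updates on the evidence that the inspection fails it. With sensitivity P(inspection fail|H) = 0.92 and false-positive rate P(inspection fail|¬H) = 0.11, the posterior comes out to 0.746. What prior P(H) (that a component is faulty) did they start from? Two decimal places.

Bayes' rule in odds form gives O(H|E) = O(H)·[P(E|H)/P(E|¬H)], hence O(H) = O(H|E)/LR.
Posterior odds = 0.746/(1−0.746) = 2.9370. LR = 0.92/0.11 = 8.3636.
Prior odds = 2.9370/8.3636 = 0.3512, so P(H) = 0.3512/(1+0.3512) ≈ 0.26.

P(H) = 0.26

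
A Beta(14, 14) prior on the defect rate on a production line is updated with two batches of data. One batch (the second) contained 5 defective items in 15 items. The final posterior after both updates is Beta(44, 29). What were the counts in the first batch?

Sequential conjugate updates are equivalent to a single update on the pooled data, so total successes = posterior α − prior α and total failures = posterior β − prior β.
Total across both batches: 44−14=30 defective items, 29−14=15 good items.
Subtract the second batch: 30−5=25 defective items and 15−10=5 good items.

25 defective items and 5 good items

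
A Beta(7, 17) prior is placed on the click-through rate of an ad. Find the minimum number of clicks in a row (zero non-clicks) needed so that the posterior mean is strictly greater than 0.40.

After k clicks and 0 non-clicks the posterior is Beta(7+k, 17), with mean (7+k)/(7+17+k).
Set (7+k)/(24+k) > 0.40 and solve: k > (0.40·24 − 7)/(1 − 0.40) = 4.333.
The smallest integer exceeding 4.333 is 5.

k = 5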